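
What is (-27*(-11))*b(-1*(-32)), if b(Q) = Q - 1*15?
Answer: 5049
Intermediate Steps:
b(Q) = -15 + Q (b(Q) = Q - 15 = -15 + Q)
(-27*(-11))*b(-1*(-32)) = (-27*(-11))*(-15 - 1*(-32)) = 297*(-15 + 32) = 297*17 = 5049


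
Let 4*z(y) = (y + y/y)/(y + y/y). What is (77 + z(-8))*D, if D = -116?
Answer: -8961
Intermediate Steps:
z(y) = ¼ (z(y) = ((y + y/y)/(y + y/y))/4 = ((y + 1)/(y + 1))/4 = ((1 + y)/(1 + y))/4 = (¼)*1 = ¼)
(77 + z(-8))*D = (77 + ¼)*(-116) = (309/4)*(-116) = -8961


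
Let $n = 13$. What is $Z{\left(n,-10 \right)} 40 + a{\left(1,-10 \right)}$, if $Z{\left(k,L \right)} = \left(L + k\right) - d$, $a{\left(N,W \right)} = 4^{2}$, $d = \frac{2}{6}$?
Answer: $\frac{368}{3} \approx 122.67$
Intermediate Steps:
$d = \frac{1}{3}$ ($d = 2 \cdot \frac{1}{6} = \frac{1}{3} \approx 0.33333$)
$a{\left(N,W \right)} = 16$
$Z{\left(k,L \right)} = - \frac{1}{3} + L + k$ ($Z{\left(k,L \right)} = \left(L + k\right) - \frac{1}{3} = - \frac{1}{3} + L + k$)
$Z{\left(n,-10 \right)} 40 + a{\left(1,-10 \right)} = \left(- \frac{1}{3} - 10 + 13\right) 40 + 16 = \frac{8}{3} \cdot 40 + 16 = \frac{320}{3} + 16 = \frac{368}{3}$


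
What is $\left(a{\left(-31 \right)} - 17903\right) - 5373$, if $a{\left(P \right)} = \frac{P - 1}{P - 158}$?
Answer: $- \frac{4399132}{189} \approx -23276.0$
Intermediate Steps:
$a{\left(P \right)} = \frac{-1 + P}{-158 + P}$
$\left(a{\left(-31 \right)} - 17903\right) - 5373 = \left(\frac{-1 - 31}{-158 - 31} - 17903\right) - 5373 = \left(\frac{1}{-189} \left(-32\right) - 17903\right) - 5373 = \left(\left(- \frac{1}{189}\right) \left(-32\right) - 17903\right) - 5373 = \left(\frac{32}{189} - 17903\right) - 5373 = - \frac{3383635}{189} - 5373 = - \frac{4399132}{189}$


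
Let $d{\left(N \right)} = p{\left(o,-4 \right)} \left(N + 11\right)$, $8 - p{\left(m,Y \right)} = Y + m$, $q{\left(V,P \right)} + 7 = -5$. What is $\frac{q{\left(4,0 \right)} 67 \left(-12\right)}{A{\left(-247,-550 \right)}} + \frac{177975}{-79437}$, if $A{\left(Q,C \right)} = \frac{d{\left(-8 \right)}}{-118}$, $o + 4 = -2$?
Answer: $- \frac{1674921767}{79437} \approx -21085.0$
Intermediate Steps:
$q{\left(V,P \right)} = -12$ ($q{\left(V,P \right)} = -7 - 5 = -12$)
$o = -6$ ($o = -4 - 2 = -6$)
$p{\left(m,Y \right)} = 8 - Y - m$ ($p{\left(m,Y \right)} = 8 - \left(Y + m\right) = 8 - Y - m$)
$d{\left(N \right)} = 198 + 18 N$ ($d{\left(N \right)} = \left(8 - -4 - -6\right) \left(N + 11\right) = \left(8 + 4 + 6\right) \left(11 + N\right) = 18 \left(11 + N\right) = 198 + 18 N$)
$A{\left(Q,C \right)} = - \frac{27}{59}$ ($A{\left(Q,C \right)} = \frac{198 + 18 \left(-8\right)}{-118} = \left(198 - 144\right) \left(- \frac{1}{118}\right) = 54 \left(- \frac{1}{118}\right) = - \frac{27}{59}$)
$\frac{q{\left(4,0 \right)} 67 \left(-12\right)}{A{\left(-247,-550 \right)}} + \frac{177975}{-79437} = \frac{\left(-12\right) 67 \left(-12\right)}{- \frac{27}{59}} + \frac{177975}{-79437} = \left(-804\right) \left(-12\right) \left(- \frac{59}{27}\right) + 177975 \left(- \frac{1}{79437}\right) = 9648 \left(- \frac{59}{27}\right) - \frac{59325}{26479} = - \frac{63248}{3} - \frac{59325}{26479} = - \frac{1674921767}{79437}$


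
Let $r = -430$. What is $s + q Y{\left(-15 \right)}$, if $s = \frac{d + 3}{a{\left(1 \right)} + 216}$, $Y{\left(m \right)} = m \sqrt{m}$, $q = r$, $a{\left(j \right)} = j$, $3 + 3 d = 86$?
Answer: $\frac{92}{651} + 6450 i \sqrt{15} \approx 0.14132 + 24981.0 i$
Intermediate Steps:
$d = \frac{83}{3}$ ($d = -1 + \frac{1}{3} \cdot 86 = -1 + \frac{86}{3} = \frac{83}{3} \approx 27.667$)
$q = -430$
$Y{\left(m \right)} = m^{\frac{3}{2}}$
$s = \frac{92}{651}$ ($s = \frac{\frac{83}{3} + 3}{1 + 216} = \frac{92}{3 \cdot 217} = \frac{92}{3} \cdot \frac{1}{217} = \frac{92}{651} \approx 0.14132$)
$s + q Y{\left(-15 \right)} = \frac{92}{651} - 430 \left(-15\right)^{\frac{3}{2}} = \frac{92}{651} - 430 \left(- 15 i \sqrt{15}\right) = \frac{92}{651} + 6450 i \sqrt{15}$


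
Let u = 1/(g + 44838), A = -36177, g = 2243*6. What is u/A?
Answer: -1/2108974392 ≈ -4.7416e-10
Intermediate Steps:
g = 13458
u = 1/58296 (u = 1/(13458 + 44838) = 1/58296 ≈ 1.7154e-5)
u/A = (1/58296)/(-36177) = (1/58296)*(-1/36177) = -1/2108974392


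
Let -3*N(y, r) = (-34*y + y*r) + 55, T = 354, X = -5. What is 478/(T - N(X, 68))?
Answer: 1434/947 ≈ 1.5143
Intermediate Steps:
N(y, r) = -55/3 + 34*y/3 - r*y/3 (N(y, r) = -((-34*y + y*r) + 55)/3 = -((-34*y + r*y) + 55)/3 = -(55 - 34*y + r*y)/3 = -55/3 + 34*y/3 - r*y/3)
478/(T - N(X, 68)) = 478/(354 - (-55/3 + (34/3)*(-5) - 1/3*68*(-5))) = 478/(354 - (-55/3 - 170/3 + 340/3)) = 478/(354 - 1*115/3) = 478/(354 - 115/3) = 478/(947/3) = 478*(3/947) = 1434/947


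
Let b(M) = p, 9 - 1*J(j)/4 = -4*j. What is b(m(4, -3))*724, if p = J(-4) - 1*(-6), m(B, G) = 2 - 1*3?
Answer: -15928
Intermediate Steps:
J(j) = 36 + 16*j (J(j) = 36 - (-16)*j = 36 + 16*j)
m(B, G) = -1 (m(B, G) = 2 - 3 = -1)
p = -22 (p = (36 + 16*(-4)) - 1*(-6) = (36 - 64) + 6 = -28 + 6 = -22)
b(M) = -22
b(m(4, -3))*724 = -22*724 = -15928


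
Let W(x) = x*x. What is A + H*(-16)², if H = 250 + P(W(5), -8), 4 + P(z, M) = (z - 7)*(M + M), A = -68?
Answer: -10820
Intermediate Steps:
W(x) = x²
P(z, M) = -4 + 2*M*(-7 + z) (P(z, M) = -4 + (z - 7)*(M + M) = -4 + (-7 + z)*(2*M) = -4 + 2*M*(-7 + z))
H = -42 (H = 250 + (-4 - 14*(-8) + 2*(-8)*5²) = 250 + (-4 + 112 + 2*(-8)*25) = 250 + (-4 + 112 - 400) = 250 - 292 = -42)
A + H*(-16)² = -68 - 42*(-16)² = -68 - 42*256 = -68 - 10752 = -10820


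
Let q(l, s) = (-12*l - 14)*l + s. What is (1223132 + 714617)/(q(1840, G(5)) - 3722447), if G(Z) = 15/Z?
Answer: -1937749/44375404 ≈ -0.043667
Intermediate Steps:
q(l, s) = s + l*(-14 - 12*l) (q(l, s) = (-14 - 12*l)*l + s = l*(-14 - 12*l) + s = s + l*(-14 - 12*l))
(1223132 + 714617)/(q(1840, G(5)) - 3722447) = (1223132 + 714617)/((15/5 - 14*1840 - 12*1840²) - 3722447) = 1937749/((15*(⅕) - 25760 - 12*3385600) - 3722447) = 1937749/((3 - 25760 - 40627200) - 3722447) = 1937749/(-40652957 - 3722447) = 1937749/(-44375404) = 1937749*(-1/44375404) = -1937749/44375404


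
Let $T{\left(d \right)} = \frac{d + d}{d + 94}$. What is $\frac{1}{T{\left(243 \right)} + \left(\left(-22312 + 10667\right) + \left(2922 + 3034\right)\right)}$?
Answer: $- \frac{337}{1916707} \approx -0.00017582$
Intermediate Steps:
$T{\left(d \right)} = \frac{2 d}{94 + d}$
$\frac{1}{T{\left(243 \right)} + \left(\left(-22312 + 10667\right) + \left(2922 + 3034\right)\right)} = \frac{1}{2 \cdot 243 \frac{1}{94 + 243} + \left(\left(-22312 + 10667\right) + \left(2922 + 3034\right)\right)} = \frac{1}{2 \cdot 243 \cdot \frac{1}{337} + \left(-11645 + 5956\right)} = \frac{1}{2 \cdot 243 \cdot \frac{1}{337} - 5689} = \frac{1}{\frac{486}{337} - 5689} = \frac{1}{- \frac{1916707}{337}} = - \frac{337}{1916707}$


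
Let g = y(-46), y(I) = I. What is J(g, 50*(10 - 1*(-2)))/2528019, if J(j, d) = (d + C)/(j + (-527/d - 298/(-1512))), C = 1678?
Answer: -562800/29155676173 ≈ -1.9303e-5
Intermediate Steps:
g = -46
J(j, d) = (1678 + d)/(149/756 + j - 527/d) (J(j, d) = (d + 1678)/(j + (-527/d - 298/(-1512))) = (1678 + d)/(j + (-527/d - 298*(-1/1512))) = (1678 + d)/(j + (-527/d + 149/756)) = (1678 + d)/(j + (149/756 - 527/d)) = (1678 + d)/(149/756 + j - 527/d))
J(g, 50*(10 - 1*(-2)))/2528019 = (756*(50*(10 - 1*(-2)))*(1678 + 50*(10 - 1*(-2)))/(-398412 + 149*(50*(10 - 1*(-2))) + 756*(50*(10 - 1*(-2)))*(-46)))/2528019 = (756*(50*(10 + 2))*(1678 + 50*(10 + 2))/(-398412 + 149*(50*(10 + 2)) + 756*(50*(10 + 2))*(-46)))*(1/2528019) = (756*(50*12)*(1678 + 50*12)/(-398412 + 149*(50*12) + 756*(50*12)*(-46)))*(1/2528019) = (756*600*(1678 + 600)/(-398412 + 149*600 + 756*600*(-46)))*(1/2528019) = (756*600*2278/(-398412 + 89400 - 20865600))*(1/2528019) = (756*600*2278/(-21174612))*(1/2528019) = (756*600*(-1/21174612)*2278)*(1/2528019) = -86108400/1764551*1/2528019 = -562800/29155676173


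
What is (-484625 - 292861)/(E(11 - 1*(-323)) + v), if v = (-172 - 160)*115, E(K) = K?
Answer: 388743/18923 ≈ 20.543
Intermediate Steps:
v = -38180 (v = -332*115 = -38180)
(-484625 - 292861)/(E(11 - 1*(-323)) + v) = (-484625 - 292861)/((11 - 1*(-323)) - 38180) = -777486/((11 + 323) - 38180) = -777486/(334 - 38180) = -777486/(-37846) = -777486*(-1/37846) = 388743/18923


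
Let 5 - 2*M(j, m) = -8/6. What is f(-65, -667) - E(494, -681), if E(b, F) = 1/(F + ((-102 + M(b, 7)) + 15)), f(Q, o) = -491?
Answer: -2253193/4589 ≈ -491.00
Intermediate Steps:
M(j, m) = 19/6 (M(j, m) = 5/2 - (-4)/6 = 5/2 - ½*(-4/3) = 5/2 + ⅔ = 19/6)
E(b, F) = 1/(-503/6 + F) (E(b, F) = 1/(F + ((-102 + 19/6) + 15)) = 1/(F + (-593/6 + 15)) = 1/(F - 503/6) = 1/(-503/6 + F))
f(-65, -667) - E(494, -681) = -491 - 6/(-503 + 6*(-681)) = -491 - 6/(-503 - 4086) = -491 - 6/(-4589) = -491 - 6*(-1)/4589 = -491 - 1*(-6/4589) = -491 + 6/4589 = -2253193/4589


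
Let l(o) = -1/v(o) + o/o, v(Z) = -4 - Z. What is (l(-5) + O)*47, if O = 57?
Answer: 2679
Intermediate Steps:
l(o) = 1 - 1/(-4 - o) (l(o) = -1/(-4 - o) + o/o = -1/(-4 - o) + 1 = 1 - 1/(-4 - o))
(l(-5) + O)*47 = ((5 - 5)/(4 - 5) + 57)*47 = (0/(-1) + 57)*47 = (-1*0 + 57)*47 = (0 + 57)*47 = 57*47 = 2679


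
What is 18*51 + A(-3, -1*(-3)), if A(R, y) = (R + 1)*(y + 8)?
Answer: 896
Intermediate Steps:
A(R, y) = (1 + R)*(8 + y)
18*51 + A(-3, -1*(-3)) = 18*51 + (8 - 1*(-3) + 8*(-3) - (-3)*(-3)) = 918 + (8 + 3 - 24 - 3*3) = 918 + (8 + 3 - 24 - 9) = 918 - 22 = 896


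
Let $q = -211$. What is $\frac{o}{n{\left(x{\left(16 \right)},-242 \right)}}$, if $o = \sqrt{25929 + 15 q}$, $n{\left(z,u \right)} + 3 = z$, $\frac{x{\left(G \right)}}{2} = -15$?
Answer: $- \frac{2 \sqrt{5691}}{33} \approx -4.572$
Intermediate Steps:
$x{\left(G \right)} = -30$ ($x{\left(G \right)} = 2 \left(-15\right) = -30$)
$n{\left(z,u \right)} = -3 + z$
$o = 2 \sqrt{5691}$ ($o = \sqrt{25929 + 15 \left(-211\right)} = \sqrt{25929 - 3165} = \sqrt{22764} = 2 \sqrt{5691} \approx 150.88$)
$\frac{o}{n{\left(x{\left(16 \right)},-242 \right)}} = \frac{2 \sqrt{5691}}{-3 - 30} = \frac{2 \sqrt{5691}}{-33} = 2 \sqrt{5691} \left(- \frac{1}{33}\right) = - \frac{2 \sqrt{5691}}{33}$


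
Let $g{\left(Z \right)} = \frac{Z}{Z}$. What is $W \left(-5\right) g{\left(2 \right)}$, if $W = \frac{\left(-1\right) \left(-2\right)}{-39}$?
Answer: $\frac{10}{39} \approx 0.25641$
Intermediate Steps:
$W = - \frac{2}{39}$ ($W = 2 \left(- \frac{1}{39}\right) = - \frac{2}{39} \approx -0.051282$)
$g{\left(Z \right)} = 1$
$W \left(-5\right) g{\left(2 \right)} = \left(- \frac{2}{39}\right) \left(-5\right) 1 = \frac{10}{39} \cdot 1 = \frac{10}{39}$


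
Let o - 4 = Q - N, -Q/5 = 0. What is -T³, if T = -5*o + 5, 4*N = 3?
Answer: 91125/64 ≈ 1423.8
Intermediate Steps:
N = ¾ (N = (¼)*3 = ¾ ≈ 0.75000)
Q = 0 (Q = -5*0 = 0)
o = 13/4 (o = 4 + (0 - 1*¾) = 4 + (0 - ¾) = 4 - ¾ = 13/4 ≈ 3.2500)
T = -45/4 (T = -5*13/4 + 5 = -65/4 + 5 = -45/4 ≈ -11.250)
-T³ = -(-45/4)³ = -1*(-91125/64) = 91125/64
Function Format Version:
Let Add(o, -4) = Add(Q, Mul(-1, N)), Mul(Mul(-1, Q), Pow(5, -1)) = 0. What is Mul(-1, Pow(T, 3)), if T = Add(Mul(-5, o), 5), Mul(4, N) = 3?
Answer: Rational(91125, 64) ≈ 1423.8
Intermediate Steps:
N = Rational(3, 4) (N = Mul(Rational(1, 4), 3) = Rational(3, 4) ≈ 0.75000)
Q = 0 (Q = Mul(-5, 0) = 0)
o = Rational(13, 4) (o = Add(4, Add(0, Mul(-1, Rational(3, 4)))) = Add(4, Add(0, Rational(-3, 4))) = Add(4, Rational(-3, 4)) = Rational(13, 4) ≈ 3.2500)
T = Rational(-45, 4) (T = Add(Mul(-5, Rational(13, 4)), 5) = Add(Rational(-65, 4), 5) = Rational(-45, 4) ≈ -11.250)
Mul(-1, Pow(T, 3)) = Mul(-1, Pow(Rational(-45, 4), 3)) = Mul(-1, Rational(-91125, 64)) = Rational(91125, 64)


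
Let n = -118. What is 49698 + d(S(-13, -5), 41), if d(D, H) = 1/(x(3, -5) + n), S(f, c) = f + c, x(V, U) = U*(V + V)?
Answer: 7355303/148 ≈ 49698.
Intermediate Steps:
x(V, U) = 2*U*V (x(V, U) = U*(2*V) = 2*U*V)
S(f, c) = c + f
d(D, H) = -1/148 (d(D, H) = 1/(2*(-5)*3 - 118) = 1/(-30 - 118) = 1/(-148) = -1/148)
49698 + d(S(-13, -5), 41) = 49698 - 1/148 = 7355303/148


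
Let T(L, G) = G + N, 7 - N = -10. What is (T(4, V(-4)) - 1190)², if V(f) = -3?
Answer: 1382976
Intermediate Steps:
N = 17 (N = 7 - 1*(-10) = 7 + 10 = 17)
T(L, G) = 17 + G (T(L, G) = G + 17 = 17 + G)
(T(4, V(-4)) - 1190)² = ((17 - 3) - 1190)² = (14 - 1190)² = (-1176)² = 1382976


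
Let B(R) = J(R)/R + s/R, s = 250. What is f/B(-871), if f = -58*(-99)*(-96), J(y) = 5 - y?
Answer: 240061536/563 ≈ 4.2640e+5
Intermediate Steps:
B(R) = 250/R + (5 - R)/R (B(R) = (5 - R)/R + 250/R = 250/R + (5 - R)/R)
f = -551232 (f = 5742*(-96) = -551232)
f/B(-871) = -551232*(-871/(255 - 1*(-871))) = -551232*(-871/(255 + 871)) = -551232/((-1/871*1126)) = -551232/(-1126/871) = -551232*(-871/1126) = 240061536/563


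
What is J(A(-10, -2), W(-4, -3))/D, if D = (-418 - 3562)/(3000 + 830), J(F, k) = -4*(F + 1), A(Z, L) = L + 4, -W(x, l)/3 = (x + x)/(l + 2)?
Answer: 2298/199 ≈ 11.548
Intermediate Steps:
W(x, l) = -6*x/(2 + l) (W(x, l) = -3*(x + x)/(l + 2) = -3*2*x/(2 + l) = -6*x/(2 + l))
A(Z, L) = 4 + L
J(F, k) = -4 - 4*F (J(F, k) = -4*(1 + F) = -4 - 4*F)
D = -398/383 (D = -3980/3830 = -3980*1/3830 = -398/383 ≈ -1.0392)
J(A(-10, -2), W(-4, -3))/D = (-4 - 4*(4 - 2))/(-398/383) = (-4 - 4*2)*(-383/398) = (-4 - 8)*(-383/398) = -12*(-383/398) = 2298/199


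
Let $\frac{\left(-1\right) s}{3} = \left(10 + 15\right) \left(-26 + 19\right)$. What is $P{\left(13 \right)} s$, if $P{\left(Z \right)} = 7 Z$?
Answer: $47775$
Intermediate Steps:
$s = 525$ ($s = - 3 \left(10 + 15\right) \left(-26 + 19\right) = - 3 \cdot 25 \left(-7\right) = \left(-3\right) \left(-175\right) = 525$)
$P{\left(13 \right)} s = 7 \cdot 13 \cdot 525 = 91 \cdot 525 = 47775$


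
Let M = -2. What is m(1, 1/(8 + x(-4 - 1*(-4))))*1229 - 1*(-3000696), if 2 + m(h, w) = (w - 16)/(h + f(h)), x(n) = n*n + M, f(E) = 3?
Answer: 71840957/24 ≈ 2.9934e+6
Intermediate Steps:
x(n) = -2 + n² (x(n) = n*n - 2 = n² - 2 = -2 + n²)
m(h, w) = -2 + (-16 + w)/(3 + h) (m(h, w) = -2 + (w - 16)/(h + 3) = -2 + (-16 + w)/(3 + h))
m(1, 1/(8 + x(-4 - 1*(-4))))*1229 - 1*(-3000696) = ((-22 + 1/(8 + (-2 + (-4 - 1*(-4))²)) - 2*1)/(3 + 1))*1229 - 1*(-3000696) = ((-22 + 1/(8 + (-2 + (-4 + 4)²)) - 2)/4)*1229 + 3000696 = ((-22 + 1/(8 + (-2 + 0²)) - 2)/4)*1229 + 3000696 = ((-22 + 1/(8 + (-2 + 0)) - 2)/4)*1229 + 3000696 = ((-22 + 1/(8 - 2) - 2)/4)*1229 + 3000696 = ((-22 + 1/6 - 2)/4)*1229 + 3000696 = ((-22 + ⅙ - 2)/4)*1229 + 3000696 = ((¼)*(-143/6))*1229 + 3000696 = -143/24*1229 + 3000696 = -175747/24 + 3000696 = 71840957/24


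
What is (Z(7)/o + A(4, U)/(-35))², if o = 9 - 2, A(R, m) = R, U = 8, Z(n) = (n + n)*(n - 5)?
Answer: 18496/1225 ≈ 15.099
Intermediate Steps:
Z(n) = 2*n*(-5 + n) (Z(n) = (2*n)*(-5 + n) = 2*n*(-5 + n))
o = 7
(Z(7)/o + A(4, U)/(-35))² = ((2*7*(-5 + 7))/7 + 4/(-35))² = ((2*7*2)*(⅐) + 4*(-1/35))² = (28*(⅐) - 4/35)² = (4 - 4/35)² = (136/35)² = 18496/1225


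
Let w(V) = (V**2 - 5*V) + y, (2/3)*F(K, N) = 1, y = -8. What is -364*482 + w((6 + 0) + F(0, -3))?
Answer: -701749/4 ≈ -1.7544e+5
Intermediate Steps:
F(K, N) = 3/2 (F(K, N) = (3/2)*1 = 3/2)
w(V) = -8 + V**2 - 5*V (w(V) = (V**2 - 5*V) - 8 = -8 + V**2 - 5*V)
-364*482 + w((6 + 0) + F(0, -3)) = -364*482 + (-8 + ((6 + 0) + 3/2)**2 - 5*((6 + 0) + 3/2)) = -175448 + (-8 + (6 + 3/2)**2 - 5*(6 + 3/2)) = -175448 + (-8 + (15/2)**2 - 5*15/2) = -175448 + (-8 + 225/4 - 75/2) = -175448 + 43/4 = -701749/4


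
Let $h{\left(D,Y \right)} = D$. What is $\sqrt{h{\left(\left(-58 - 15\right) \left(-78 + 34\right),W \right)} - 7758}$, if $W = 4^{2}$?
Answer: $i \sqrt{4546} \approx 67.424 i$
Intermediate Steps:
$W = 16$
$\sqrt{h{\left(\left(-58 - 15\right) \left(-78 + 34\right),W \right)} - 7758} = \sqrt{\left(-58 - 15\right) \left(-78 + 34\right) - 7758} = \sqrt{\left(-73\right) \left(-44\right) - 7758} = \sqrt{3212 - 7758} = \sqrt{-4546} = i \sqrt{4546}$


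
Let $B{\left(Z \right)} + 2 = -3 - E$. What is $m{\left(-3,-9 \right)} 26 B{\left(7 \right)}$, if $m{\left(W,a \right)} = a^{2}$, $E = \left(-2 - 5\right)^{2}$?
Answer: $-113724$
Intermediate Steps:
$E = 49$ ($E = \left(-7\right)^{2} = 49$)
$B{\left(Z \right)} = -54$ ($B{\left(Z \right)} = -2 - 52 = -54$)
$m{\left(-3,-9 \right)} 26 B{\left(7 \right)} = \left(-9\right)^{2} \cdot 26 \left(-54\right) = 81 \cdot 26 \left(-54\right) = 2106 \left(-54\right) = -113724$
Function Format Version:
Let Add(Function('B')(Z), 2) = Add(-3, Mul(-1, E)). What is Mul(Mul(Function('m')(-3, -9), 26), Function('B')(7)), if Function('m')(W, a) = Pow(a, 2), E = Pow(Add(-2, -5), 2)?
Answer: -113724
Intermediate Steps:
E = 49 (E = Pow(-7, 2) = 49)
Function('B')(Z) = -54 (Function('B')(Z) = Add(-2, Add(-3, Mul(-1, 49))) = Add(-2, Add(-3, -49)) = Add(-2, -52) = -54)
Mul(Mul(Function('m')(-3, -9), 26), Function('B')(7)) = Mul(Mul(Pow(-9, 2), 26), -54) = Mul(Mul(81, 26), -54) = Mul(2106, -54) = -113724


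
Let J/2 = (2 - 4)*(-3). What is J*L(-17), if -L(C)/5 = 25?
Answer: -1500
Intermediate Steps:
J = 12 (J = 2*((2 - 4)*(-3)) = 2*(-2*(-3)) = 2*6 = 12)
L(C) = -125 (L(C) = -5*25 = -125)
J*L(-17) = 12*(-125) = -1500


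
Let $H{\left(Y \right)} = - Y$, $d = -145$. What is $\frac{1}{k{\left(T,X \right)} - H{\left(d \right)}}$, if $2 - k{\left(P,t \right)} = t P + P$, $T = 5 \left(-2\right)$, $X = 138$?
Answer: $\frac{1}{1247} \approx 0.00080192$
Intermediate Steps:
$T = -10$
$k{\left(P,t \right)} = 2 - P - P t$ ($k{\left(P,t \right)} = 2 - \left(t P + P\right) = 2 - \left(P t + P\right) = 2 - \left(P + P t\right) = 2 - P - P t$)
$\frac{1}{k{\left(T,X \right)} - H{\left(d \right)}} = \frac{1}{\left(2 - -10 - \left(-10\right) 138\right) - \left(-1\right) \left(-145\right)} = \frac{1}{\left(2 + 10 + 1380\right) - 145} = \frac{1}{1392 - 145} = \frac{1}{1247}$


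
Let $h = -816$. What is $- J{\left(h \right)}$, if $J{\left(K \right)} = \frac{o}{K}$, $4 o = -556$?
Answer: $- \frac{139}{816} \approx -0.17034$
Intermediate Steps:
$o = -139$ ($o = \frac{1}{4} \left(-556\right) = -139$)
$J{\left(K \right)} = - \frac{139}{K}$
$- J{\left(h \right)} = - \frac{-139}{-816} = - \frac{\left(-139\right) \left(-1\right)}{816} = \left(-1\right) \frac{139}{816} = - \frac{139}{816}$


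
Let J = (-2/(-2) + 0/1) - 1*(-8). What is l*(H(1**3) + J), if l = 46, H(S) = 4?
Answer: 598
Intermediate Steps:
J = 9 (J = (-2*(-1/2) + 0*1) + 8 = (1 + 0) + 8 = 1 + 8 = 9)
l*(H(1**3) + J) = 46*(4 + 9) = 46*13 = 598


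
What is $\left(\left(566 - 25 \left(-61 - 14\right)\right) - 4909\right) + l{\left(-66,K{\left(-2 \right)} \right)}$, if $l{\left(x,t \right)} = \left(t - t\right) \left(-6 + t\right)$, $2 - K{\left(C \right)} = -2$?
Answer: $-2468$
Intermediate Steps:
$K{\left(C \right)} = 4$ ($K{\left(C \right)} = 2 - -2 = 2 + 2 = 4$)
$l{\left(x,t \right)} = 0$ ($l{\left(x,t \right)} = 0 \left(-6 + t\right) = 0$)
$\left(\left(566 - 25 \left(-61 - 14\right)\right) - 4909\right) + l{\left(-66,K{\left(-2 \right)} \right)} = \left(\left(566 - 25 \left(-61 - 14\right)\right) - 4909\right) + 0 = \left(\left(566 - -1875\right) - 4909\right) + 0 = \left(\left(566 + 1875\right) - 4909\right) + 0 = \left(2441 - 4909\right) + 0 = -2468 + 0 = -2468$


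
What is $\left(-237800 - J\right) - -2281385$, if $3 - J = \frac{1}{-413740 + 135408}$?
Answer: $\frac{568794265223}{278332} \approx 2.0436 \cdot 10^{6}$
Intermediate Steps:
$J = \frac{834997}{278332}$ ($J = 3 - \frac{1}{-413740 + 135408} = 3 - \frac{1}{-278332} = 3 - - \frac{1}{278332} = 3 + \frac{1}{278332} = \frac{834997}{278332} \approx 3.0$)
$\left(-237800 - J\right) - -2281385 = \left(-237800 - \frac{834997}{278332}\right) - -2281385 = \left(-237800 - \frac{834997}{278332}\right) + 2281385 = - \frac{66188184597}{278332} + 2281385 = \frac{568794265223}{278332}$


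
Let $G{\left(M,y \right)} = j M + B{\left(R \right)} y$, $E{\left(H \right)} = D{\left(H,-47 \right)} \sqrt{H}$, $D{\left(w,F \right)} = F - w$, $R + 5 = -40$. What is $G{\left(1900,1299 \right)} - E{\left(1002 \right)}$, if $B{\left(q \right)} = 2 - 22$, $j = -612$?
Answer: $-1188780 + 1049 \sqrt{1002} \approx -1.1556 \cdot 10^{6}$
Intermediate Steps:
$R = -45$ ($R = -5 - 40 = -45$)
$B{\left(q \right)} = -20$
$E{\left(H \right)} = \sqrt{H} \left(-47 - H\right)$ ($E{\left(H \right)} = \left(-47 - H\right) \sqrt{H} = \sqrt{H} \left(-47 - H\right)$)
$G{\left(M,y \right)} = - 612 M - 20 y$
$G{\left(1900,1299 \right)} - E{\left(1002 \right)} = \left(\left(-612\right) 1900 - 25980\right) - \sqrt{1002} \left(-47 - 1002\right) = \left(-1162800 - 25980\right) - \sqrt{1002} \left(-47 - 1002\right) = -1188780 - \sqrt{1002} \left(-1049\right) = -1188780 - - 1049 \sqrt{1002} = -1188780 + 1049 \sqrt{1002}$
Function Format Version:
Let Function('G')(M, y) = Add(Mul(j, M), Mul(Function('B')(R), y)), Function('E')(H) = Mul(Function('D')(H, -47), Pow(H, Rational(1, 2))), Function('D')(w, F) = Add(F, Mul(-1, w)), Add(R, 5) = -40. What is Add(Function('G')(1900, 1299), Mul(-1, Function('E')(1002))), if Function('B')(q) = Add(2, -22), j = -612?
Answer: Add(-1188780, Mul(1049, Pow(1002, Rational(1, 2)))) ≈ -1.1556e+6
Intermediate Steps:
R = -45 (R = Add(-5, -40) = -45)
Function('B')(q) = -20
Function('E')(H) = Mul(Pow(H, Rational(1, 2)), Add(-47, Mul(-1, H))) (Function('E')(H) = Mul(Add(-47, Mul(-1, H)), Pow(H, Rational(1, 2))) = Mul(Pow(H, Rational(1, 2)), Add(-47, Mul(-1, H))))
Function('G')(M, y) = Add(Mul(-612, M), Mul(-20, y))
Add(Function('G')(1900, 1299), Mul(-1, Function('E')(1002))) = Add(Add(Mul(-612, 1900), Mul(-20, 1299)), Mul(-1, Mul(Pow(1002, Rational(1, 2)), Add(-47, Mul(-1, 1002))))) = Add(Add(-1162800, -25980), Mul(-1, Mul(Pow(1002, Rational(1, 2)), Add(-47, -1002)))) = Add(-1188780, Mul(-1, Mul(Pow(1002, Rational(1, 2)), -1049))) = Add(-1188780, Mul(-1, Mul(-1049, Pow(1002, Rational(1, 2))))) = Add(-1188780, Mul(1049, Pow(1002, Rational(1, 2))))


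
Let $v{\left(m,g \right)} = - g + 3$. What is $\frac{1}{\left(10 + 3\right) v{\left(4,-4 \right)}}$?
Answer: $\frac{1}{91} \approx 0.010989$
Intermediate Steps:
$v{\left(m,g \right)} = 3 - g$
$\frac{1}{\left(10 + 3\right) v{\left(4,-4 \right)}} = \frac{1}{\left(10 + 3\right) \left(3 - -4\right)} = \frac{1}{13 \left(3 + 4\right)} = \frac{1}{13 \cdot 7} = \frac{1}{91}$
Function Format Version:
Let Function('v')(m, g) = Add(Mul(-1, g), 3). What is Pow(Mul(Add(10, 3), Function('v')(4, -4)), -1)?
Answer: Rational(1, 91) ≈ 0.010989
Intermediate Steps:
Function('v')(m, g) = Add(3, Mul(-1, g))
Pow(Mul(Add(10, 3), Function('v')(4, -4)), -1) = Pow(Mul(Add(10, 3), Add(3, Mul(-1, -4))), -1) = Pow(Mul(13, Add(3, 4)), -1) = Pow(Mul(13, 7), -1) = Pow(91, -1) = Rational(1, 91)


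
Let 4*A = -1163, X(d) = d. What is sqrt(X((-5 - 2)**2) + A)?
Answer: I*sqrt(967)/2 ≈ 15.548*I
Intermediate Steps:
A = -1163/4 (A = (1/4)*(-1163) = -1163/4 ≈ -290.75)
sqrt(X((-5 - 2)**2) + A) = sqrt((-5 - 2)**2 - 1163/4) = sqrt((-7)**2 - 1163/4) = sqrt(49 - 1163/4) = sqrt(-967/4) = I*sqrt(967)/2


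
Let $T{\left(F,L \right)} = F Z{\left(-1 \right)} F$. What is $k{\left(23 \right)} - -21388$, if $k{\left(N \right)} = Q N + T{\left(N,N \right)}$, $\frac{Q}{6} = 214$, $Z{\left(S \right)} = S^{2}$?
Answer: $51449$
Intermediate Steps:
$Q = 1284$ ($Q = 6 \cdot 214 = 1284$)
$T{\left(F,L \right)} = F^{2}$ ($T{\left(F,L \right)} = F \left(-1\right)^{2} F = F 1 F = F F = F^{2}$)
$k{\left(N \right)} = N^{2} + 1284 N$ ($k{\left(N \right)} = 1284 N + N^{2} = N^{2} + 1284 N$)
$k{\left(23 \right)} - -21388 = 23 \left(1284 + 23\right) - -21388 = 23 \cdot 1307 + 21388 = 30061 + 21388 = 51449$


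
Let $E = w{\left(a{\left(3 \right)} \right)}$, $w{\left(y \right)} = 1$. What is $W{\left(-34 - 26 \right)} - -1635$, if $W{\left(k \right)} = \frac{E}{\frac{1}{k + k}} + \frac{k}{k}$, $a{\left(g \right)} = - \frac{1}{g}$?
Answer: $1516$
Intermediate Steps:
$E = 1$
$W{\left(k \right)} = 1 + 2 k$ ($W{\left(k \right)} = 1 \frac{1}{\frac{1}{k + k}} + \frac{k}{k} = 1 \frac{1}{\frac{1}{2 k}} + 1 = 1 \frac{1}{\frac{1}{2} \frac{1}{k}} + 1 = 1 \cdot 2 k + 1 = 2 k + 1 = 1 + 2 k$)
$W{\left(-34 - 26 \right)} - -1635 = \left(1 + 2 \left(-34 - 26\right)\right) - -1635 = \left(1 + 2 \left(-34 - 26\right)\right) + 1635 = \left(1 + 2 \left(-60\right)\right) + 1635 = \left(1 - 120\right) + 1635 = -119 + 1635 = 1516$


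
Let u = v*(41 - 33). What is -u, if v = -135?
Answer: 1080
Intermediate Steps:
u = -1080 (u = -135*(41 - 33) = -135*8 = -1080)
-u = -1*(-1080) = 1080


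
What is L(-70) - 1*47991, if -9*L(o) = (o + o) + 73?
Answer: -431852/9 ≈ -47984.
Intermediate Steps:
L(o) = -73/9 - 2*o/9 (L(o) = -((o + o) + 73)/9 = -(2*o + 73)/9 = -(73 + 2*o)/9 = -73/9 - 2*o/9)
L(-70) - 1*47991 = (-73/9 - 2/9*(-70)) - 1*47991 = (-73/9 + 140/9) - 47991 = 67/9 - 47991 = -431852/9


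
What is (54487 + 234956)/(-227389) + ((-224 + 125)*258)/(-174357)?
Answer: -4962049257/4405207097 ≈ -1.1264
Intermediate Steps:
(54487 + 234956)/(-227389) + ((-224 + 125)*258)/(-174357) = 289443*(-1/227389) - 99*258*(-1/174357) = -289443/227389 - 25542*(-1/174357) = -289443/227389 + 2838/19373 = -4962049257/4405207097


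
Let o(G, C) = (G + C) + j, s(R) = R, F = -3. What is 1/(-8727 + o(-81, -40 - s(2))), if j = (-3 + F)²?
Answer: -1/8814 ≈ -0.00011346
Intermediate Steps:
j = 36 (j = (-3 - 3)² = (-6)² = 36)
o(G, C) = 36 + C + G (o(G, C) = (G + C) + 36 = (C + G) + 36 = 36 + C + G)
1/(-8727 + o(-81, -40 - s(2))) = 1/(-8727 + (36 + (-40 - 1*2) - 81)) = 1/(-8727 + (36 + (-40 - 2) - 81)) = 1/(-8727 + (36 - 42 - 81)) = 1/(-8727 - 87) = 1/(-8814) = -1/8814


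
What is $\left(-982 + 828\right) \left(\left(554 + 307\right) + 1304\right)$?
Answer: $-333410$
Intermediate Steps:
$\left(-982 + 828\right) \left(\left(554 + 307\right) + 1304\right) = - 154 \left(861 + 1304\right) = \left(-154\right) 2165 = -333410$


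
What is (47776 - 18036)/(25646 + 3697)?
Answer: 29740/29343 ≈ 1.0135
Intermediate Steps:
(47776 - 18036)/(25646 + 3697) = 29740/29343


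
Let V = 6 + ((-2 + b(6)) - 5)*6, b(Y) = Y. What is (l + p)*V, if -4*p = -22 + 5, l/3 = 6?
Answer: 0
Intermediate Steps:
l = 18 (l = 3*6 = 18)
p = 17/4 (p = -(-22 + 5)/4 = -¼*(-17) = 17/4 ≈ 4.2500)
V = 0 (V = 6 + ((-2 + 6) - 5)*6 = 6 + (4 - 5)*6 = 6 - 1*6 = 6 - 6 = 0)
(l + p)*V = (18 + 17/4)*0 = (89/4)*0 = 0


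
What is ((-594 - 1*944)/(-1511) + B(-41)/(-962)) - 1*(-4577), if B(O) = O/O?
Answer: 6654522859/1453582 ≈ 4578.0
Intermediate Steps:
B(O) = 1
((-594 - 1*944)/(-1511) + B(-41)/(-962)) - 1*(-4577) = ((-594 - 1*944)/(-1511) + 1/(-962)) - 1*(-4577) = ((-594 - 944)*(-1/1511) + 1*(-1/962)) + 4577 = (-1538*(-1/1511) - 1/962) + 4577 = (1538/1511 - 1/962) + 4577 = 1478045/1453582 + 4577 = 6654522859/1453582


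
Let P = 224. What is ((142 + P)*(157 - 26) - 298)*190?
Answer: 9053120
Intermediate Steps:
((142 + P)*(157 - 26) - 298)*190 = ((142 + 224)*(157 - 26) - 298)*190 = (366*131 - 298)*190 = (47946 - 298)*190 = 47648*190 = 9053120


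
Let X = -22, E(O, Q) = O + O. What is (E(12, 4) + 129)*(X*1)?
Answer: -3366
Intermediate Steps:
E(O, Q) = 2*O
(E(12, 4) + 129)*(X*1) = (2*12 + 129)*(-22*1) = (24 + 129)*(-22) = 153*(-22) = -3366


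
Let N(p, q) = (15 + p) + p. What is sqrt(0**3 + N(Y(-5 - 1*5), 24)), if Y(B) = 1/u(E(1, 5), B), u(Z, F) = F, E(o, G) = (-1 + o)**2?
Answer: sqrt(370)/5 ≈ 3.8471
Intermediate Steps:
Y(B) = 1/B
N(p, q) = 15 + 2*p
sqrt(0**3 + N(Y(-5 - 1*5), 24)) = sqrt(0**3 + (15 + 2/(-5 - 1*5))) = sqrt(0 + (15 + 2/(-5 - 5))) = sqrt(0 + (15 + 2/(-10))) = sqrt(0 + (15 + 2*(-1/10))) = sqrt(0 + (15 - 1/5)) = sqrt(0 + 74/5) = sqrt(74/5) = sqrt(370)/5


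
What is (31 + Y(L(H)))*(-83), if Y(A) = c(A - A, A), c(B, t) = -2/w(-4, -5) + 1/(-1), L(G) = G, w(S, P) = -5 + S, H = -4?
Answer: -22576/9 ≈ -2508.4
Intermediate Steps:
c(B, t) = -7/9 (c(B, t) = -2/(-5 - 4) + 1/(-1) = -2/(-9) + 1*(-1) = -2*(-⅑) - 1 = 2/9 - 1 = -7/9)
Y(A) = -7/9
(31 + Y(L(H)))*(-83) = (31 - 7/9)*(-83) = (272/9)*(-83) = -22576/9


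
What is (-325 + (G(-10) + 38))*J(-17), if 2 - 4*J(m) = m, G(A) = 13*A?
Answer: -7923/4 ≈ -1980.8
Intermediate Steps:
J(m) = ½ - m/4
(-325 + (G(-10) + 38))*J(-17) = (-325 + (13*(-10) + 38))*(½ - ¼*(-17)) = (-325 + (-130 + 38))*(½ + 17/4) = (-325 - 92)*(19/4) = -417*19/4 = -7923/4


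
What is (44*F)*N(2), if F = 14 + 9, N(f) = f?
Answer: 2024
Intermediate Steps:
F = 23
(44*F)*N(2) = (44*23)*2 = 1012*2 = 2024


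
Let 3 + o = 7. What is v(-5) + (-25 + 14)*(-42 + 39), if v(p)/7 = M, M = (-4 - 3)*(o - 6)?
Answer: 131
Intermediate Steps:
o = 4 (o = -3 + 7 = 4)
M = 14 (M = (-4 - 3)*(4 - 6) = -7*(-2) = 14)
v(p) = 98 (v(p) = 7*14 = 98)
v(-5) + (-25 + 14)*(-42 + 39) = 98 + (-25 + 14)*(-42 + 39) = 98 - 11*(-3) = 98 + 33 = 131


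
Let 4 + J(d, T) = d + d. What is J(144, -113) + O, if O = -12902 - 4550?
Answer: -17168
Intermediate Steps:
J(d, T) = -4 + 2*d (J(d, T) = -4 + (d + d) = -4 + 2*d)
O = -17452
J(144, -113) + O = (-4 + 2*144) - 17452 = (-4 + 288) - 17452 = 284 - 17452 = -17168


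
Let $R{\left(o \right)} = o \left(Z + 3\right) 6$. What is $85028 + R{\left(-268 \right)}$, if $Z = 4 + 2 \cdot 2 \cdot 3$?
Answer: $54476$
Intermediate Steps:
$Z = 16$ ($Z = 4 + 4 \cdot 3 = 4 + 12 = 16$)
$R{\left(o \right)} = 114 o$ ($R{\left(o \right)} = o \left(16 + 3\right) 6 = o 19 \cdot 6 = 19 o 6 = 114 o$)
$85028 + R{\left(-268 \right)} = 85028 + 114 \left(-268\right) = 85028 - 30552 = 54476$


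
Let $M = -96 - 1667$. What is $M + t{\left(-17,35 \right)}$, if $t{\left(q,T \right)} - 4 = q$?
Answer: $-1776$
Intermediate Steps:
$t{\left(q,T \right)} = 4 + q$
$M = -1763$
$M + t{\left(-17,35 \right)} = -1763 + \left(4 - 17\right) = -1763 - 13 = -1776$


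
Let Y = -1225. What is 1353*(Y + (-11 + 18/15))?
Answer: -8353422/5 ≈ -1.6707e+6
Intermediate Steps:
1353*(Y + (-11 + 18/15)) = 1353*(-1225 + (-11 + 18/15)) = 1353*(-1225 + (-11 + (1/15)*18)) = 1353*(-1225 + (-11 + 6/5)) = 1353*(-1225 - 49/5) = 1353*(-6174/5) = -8353422/5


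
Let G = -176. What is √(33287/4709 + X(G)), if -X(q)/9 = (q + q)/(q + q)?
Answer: I*√42823646/4709 ≈ 1.3897*I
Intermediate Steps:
X(q) = -9 (X(q) = -9*(q + q)/(q + q) = -9*2*q/(2*q) = -9*2*q*1/(2*q) = -9*1 = -9)
√(33287/4709 + X(G)) = √(33287/4709 - 9) = √(-9094/4709) = I*√42823646/4709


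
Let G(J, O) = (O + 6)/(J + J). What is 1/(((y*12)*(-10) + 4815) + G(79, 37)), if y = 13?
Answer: 158/514333 ≈ 0.00030719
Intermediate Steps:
G(J, O) = (6 + O)/(2*J) (G(J, O) = (6 + O)/((2*J)) = (6 + O)*(1/(2*J)) = (6 + O)/(2*J))
1/(((y*12)*(-10) + 4815) + G(79, 37)) = 1/(((13*12)*(-10) + 4815) + (½)*(6 + 37)/79) = 1/((156*(-10) + 4815) + (½)*(1/79)*43) = 1/((-1560 + 4815) + 43/158) = 1/(3255 + 43/158) = 1/(514333/158) = 158/514333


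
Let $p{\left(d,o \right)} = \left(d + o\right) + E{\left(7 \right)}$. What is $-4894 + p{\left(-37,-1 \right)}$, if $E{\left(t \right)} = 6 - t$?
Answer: $-4933$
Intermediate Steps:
$p{\left(d,o \right)} = -1 + d + o$ ($p{\left(d,o \right)} = \left(d + o\right) + \left(6 - 7\right) = \left(d + o\right) - 1 = -1 + d + o$)
$-4894 + p{\left(-37,-1 \right)} = -4894 - 39 = -4933$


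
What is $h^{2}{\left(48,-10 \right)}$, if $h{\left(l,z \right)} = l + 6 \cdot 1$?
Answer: $2916$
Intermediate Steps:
$h{\left(l,z \right)} = 6 + l$ ($h{\left(l,z \right)} = l + 6 = 6 + l$)
$h^{2}{\left(48,-10 \right)} = \left(6 + 48\right)^{2} = 54^{2} = 2916$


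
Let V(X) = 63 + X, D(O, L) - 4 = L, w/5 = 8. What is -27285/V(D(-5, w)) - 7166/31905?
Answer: -8142941/31905 ≈ -255.22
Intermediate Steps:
w = 40 (w = 5*8 = 40)
D(O, L) = 4 + L
-27285/V(D(-5, w)) - 7166/31905 = -27285/(63 + (4 + 40)) - 7166/31905 = -27285/(63 + 44) - 7166*1/31905 = -27285/107 - 7166/31905 = -27285*1/107 - 7166/31905 = -255 - 7166/31905 = -8142941/31905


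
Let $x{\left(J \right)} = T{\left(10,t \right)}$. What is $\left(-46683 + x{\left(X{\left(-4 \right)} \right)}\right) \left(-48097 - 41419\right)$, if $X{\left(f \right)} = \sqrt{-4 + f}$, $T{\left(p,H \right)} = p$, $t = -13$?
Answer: $4177980268$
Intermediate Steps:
$x{\left(J \right)} = 10$
$\left(-46683 + x{\left(X{\left(-4 \right)} \right)}\right) \left(-48097 - 41419\right) = \left(-46683 + 10\right) \left(-48097 - 41419\right) = \left(-46673\right) \left(-89516\right) = 4177980268$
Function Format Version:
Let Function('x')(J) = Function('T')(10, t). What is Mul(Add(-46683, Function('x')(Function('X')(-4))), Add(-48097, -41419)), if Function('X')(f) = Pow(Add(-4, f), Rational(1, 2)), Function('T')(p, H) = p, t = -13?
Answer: 4177980268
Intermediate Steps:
Function('x')(J) = 10
Mul(Add(-46683, Function('x')(Function('X')(-4))), Add(-48097, -41419)) = Mul(Add(-46683, 10), Add(-48097, -41419)) = Mul(-46673, -89516) = 4177980268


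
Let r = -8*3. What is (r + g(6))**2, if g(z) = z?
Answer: 324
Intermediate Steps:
r = -24
(r + g(6))**2 = (-24 + 6)**2 = (-18)**2 = 324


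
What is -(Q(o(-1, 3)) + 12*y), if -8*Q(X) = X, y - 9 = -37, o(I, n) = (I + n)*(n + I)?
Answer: 673/2 ≈ 336.50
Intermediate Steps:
o(I, n) = (I + n)**2 (o(I, n) = (I + n)*(I + n) = (I + n)**2)
y = -28 (y = 9 - 37 = -28)
Q(X) = -X/8
-(Q(o(-1, 3)) + 12*y) = -(-(-1 + 3)**2/8 + 12*(-28)) = -(-1/8*2**2 - 336) = -(-1/8*4 - 336) = -(-1/2 - 336) = -1*(-673/2) = 673/2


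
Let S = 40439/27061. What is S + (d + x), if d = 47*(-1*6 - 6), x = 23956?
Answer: 633051351/27061 ≈ 23394.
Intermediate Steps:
S = 40439/27061 (S = 40439*(1/27061) = 40439/27061 ≈ 1.4944)
d = -564 (d = 47*(-6 - 6) = 47*(-12) = -564)
S + (d + x) = 40439/27061 + (-564 + 23956) = 40439/27061 + 23392 = 633051351/27061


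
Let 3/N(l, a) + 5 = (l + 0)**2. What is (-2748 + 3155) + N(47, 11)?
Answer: 897031/2204 ≈ 407.00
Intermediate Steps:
N(l, a) = 3/(-5 + l**2) (N(l, a) = 3/(-5 + (l + 0)**2) = 3/(-5 + l**2))
(-2748 + 3155) + N(47, 11) = (-2748 + 3155) + 3/(-5 + 47**2) = 407 + 3/(-5 + 2209) = 407 + 3/2204 = 897031/2204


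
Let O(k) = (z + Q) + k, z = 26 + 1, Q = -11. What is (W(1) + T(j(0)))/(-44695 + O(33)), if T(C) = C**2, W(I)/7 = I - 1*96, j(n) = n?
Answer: 95/6378 ≈ 0.014895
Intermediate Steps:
W(I) = -672 + 7*I (W(I) = 7*(I - 1*96) = 7*(I - 96) = 7*(-96 + I) = -672 + 7*I)
z = 27
O(k) = 16 + k (O(k) = (27 - 11) + k = 16 + k)
(W(1) + T(j(0)))/(-44695 + O(33)) = ((-672 + 7*1) + 0**2)/(-44695 + (16 + 33)) = ((-672 + 7) + 0)/(-44695 + 49) = (-665 + 0)/(-44646) = -665*(-1/44646) = 95/6378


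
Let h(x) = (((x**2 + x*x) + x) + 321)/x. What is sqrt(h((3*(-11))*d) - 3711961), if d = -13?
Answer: I*sqrt(75888309497)/143 ≈ 1926.4*I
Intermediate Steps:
h(x) = (321 + x + 2*x**2)/x (h(x) = (((x**2 + x**2) + x) + 321)/x = ((2*x**2 + x) + 321)/x = ((x + 2*x**2) + 321)/x = (321 + x + 2*x**2)/x)
sqrt(h((3*(-11))*d) - 3711961) = sqrt((1 + 2*((3*(-11))*(-13)) + 321/(((3*(-11))*(-13)))) - 3711961) = sqrt((1 + 2*(-33*(-13)) + 321/((-33*(-13)))) - 3711961) = sqrt((1 + 2*429 + 321/429) - 3711961) = sqrt((1 + 858 + 321*(1/429)) - 3711961) = sqrt((1 + 858 + 107/143) - 3711961) = sqrt(122944/143 - 3711961) = sqrt(-530687479/143) = I*sqrt(75888309497)/143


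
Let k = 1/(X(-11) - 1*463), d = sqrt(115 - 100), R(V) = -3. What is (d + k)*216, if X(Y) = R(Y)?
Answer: -108/233 + 216*sqrt(15) ≈ 836.10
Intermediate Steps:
X(Y) = -3
d = sqrt(15) ≈ 3.8730
k = -1/466 (k = 1/(-3 - 1*463) = 1/(-3 - 463) = 1/(-466) = -1/466 ≈ -0.0021459)
(d + k)*216 = (sqrt(15) - 1/466)*216 = (-1/466 + sqrt(15))*216 = -108/233 + 216*sqrt(15)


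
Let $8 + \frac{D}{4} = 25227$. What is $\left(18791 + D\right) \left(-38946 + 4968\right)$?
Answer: $-4066045326$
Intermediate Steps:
$D = 100876$ ($D = -32 + 4 \cdot 25227 = -32 + 100908 = 100876$)
$\left(18791 + D\right) \left(-38946 + 4968\right) = \left(18791 + 100876\right) \left(-38946 + 4968\right) = 119667 \left(-33978\right) = -4066045326$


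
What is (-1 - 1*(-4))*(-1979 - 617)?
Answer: -7788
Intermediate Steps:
(-1 - 1*(-4))*(-1979 - 617) = (-1 + 4)*(-2596) = 3*(-2596) = -7788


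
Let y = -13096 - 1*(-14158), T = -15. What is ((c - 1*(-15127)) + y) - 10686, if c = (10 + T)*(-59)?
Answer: 5798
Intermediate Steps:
c = 295 (c = (10 - 15)*(-59) = -5*(-59) = 295)
y = 1062 (y = -13096 + 14158 = 1062)
((c - 1*(-15127)) + y) - 10686 = ((295 - 1*(-15127)) + 1062) - 10686 = ((295 + 15127) + 1062) - 10686 = (15422 + 1062) - 10686 = 16484 - 10686 = 5798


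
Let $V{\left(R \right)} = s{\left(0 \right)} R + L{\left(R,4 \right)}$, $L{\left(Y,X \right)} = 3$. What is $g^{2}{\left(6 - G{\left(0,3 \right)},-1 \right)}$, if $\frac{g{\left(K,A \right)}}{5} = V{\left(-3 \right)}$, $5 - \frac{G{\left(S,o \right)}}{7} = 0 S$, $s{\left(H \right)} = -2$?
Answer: $2025$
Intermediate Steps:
$G{\left(S,o \right)} = 35$ ($G{\left(S,o \right)} = 35 - 7 \cdot 0 S = 35 - 0 = 35 + 0 = 35$)
$V{\left(R \right)} = 3 - 2 R$ ($V{\left(R \right)} = - 2 R + 3 = 3 - 2 R$)
$g{\left(K,A \right)} = 45$ ($g{\left(K,A \right)} = 5 \left(3 - -6\right) = 5 \left(3 + 6\right) = 5 \cdot 9 = 45$)
$g^{2}{\left(6 - G{\left(0,3 \right)},-1 \right)} = 45^{2} = 2025$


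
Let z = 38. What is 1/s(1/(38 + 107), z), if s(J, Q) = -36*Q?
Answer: -1/1368 ≈ -0.00073099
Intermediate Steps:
1/s(1/(38 + 107), z) = 1/(-36*38) = 1/(-1368) = -1/1368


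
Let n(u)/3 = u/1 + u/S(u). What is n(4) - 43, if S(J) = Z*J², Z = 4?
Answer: -493/16 ≈ -30.813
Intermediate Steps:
S(J) = 4*J²
n(u) = 3*u + 3/(4*u) (n(u) = 3*(u/1 + u/((4*u²))) = 3*(u*1 + u*(1/(4*u²))) = 3*(u + 1/(4*u)) = 3*u + 3/(4*u))
n(4) - 43 = (3*4 + (¾)/4) - 43 = (12 + (¾)*(¼)) - 43 = (12 + 3/16) - 43 = 195/16 - 43 = -493/16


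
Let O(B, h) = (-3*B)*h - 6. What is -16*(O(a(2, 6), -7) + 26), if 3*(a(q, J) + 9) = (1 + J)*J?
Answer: -2000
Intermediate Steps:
a(q, J) = -9 + J*(1 + J)/3 (a(q, J) = -9 + ((1 + J)*J)/3 = -9 + (J*(1 + J))/3 = -9 + J*(1 + J)/3)
O(B, h) = -6 - 3*B*h (O(B, h) = -3*B*h - 6 = -6 - 3*B*h)
-16*(O(a(2, 6), -7) + 26) = -16*((-6 - 3*(-9 + (⅓)*6 + (⅓)*6²)*(-7)) + 26) = -16*((-6 - 3*(-9 + 2 + (⅓)*36)*(-7)) + 26) = -16*((-6 - 3*(-9 + 2 + 12)*(-7)) + 26) = -16*((-6 - 3*5*(-7)) + 26) = -16*((-6 + 105) + 26) = -16*(99 + 26) = -16*125 = -2000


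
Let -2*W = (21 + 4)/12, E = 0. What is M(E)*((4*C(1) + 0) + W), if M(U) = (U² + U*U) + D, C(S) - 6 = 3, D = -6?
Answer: -839/4 ≈ -209.75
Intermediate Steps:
C(S) = 9 (C(S) = 6 + 3 = 9)
W = -25/24 (W = -(21 + 4)/(2*12) = -25/(2*12) = -½*25/12 = -25/24 ≈ -1.0417)
M(U) = -6 + 2*U² (M(U) = (U² + U*U) - 6 = (U² + U²) - 6 = 2*U² - 6 = -6 + 2*U²)
M(E)*((4*C(1) + 0) + W) = (-6 + 2*0²)*((4*9 + 0) - 25/24) = (-6 + 2*0)*((36 + 0) - 25/24) = (-6 + 0)*(36 - 25/24) = -6*839/24 = -839/4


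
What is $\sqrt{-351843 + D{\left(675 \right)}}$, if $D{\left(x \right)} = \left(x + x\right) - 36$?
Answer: $i \sqrt{350529} \approx 592.05 i$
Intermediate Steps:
$D{\left(x \right)} = -36 + 2 x$ ($D{\left(x \right)} = 2 x - 36 = -36 + 2 x$)
$\sqrt{-351843 + D{\left(675 \right)}} = \sqrt{-351843 + \left(-36 + 2 \cdot 675\right)} = \sqrt{-351843 + \left(-36 + 1350\right)} = \sqrt{-351843 + 1314} = \sqrt{-350529} = i \sqrt{350529}$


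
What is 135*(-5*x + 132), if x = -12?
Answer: 25920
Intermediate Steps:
135*(-5*x + 132) = 135*(-5*(-12) + 132) = 135*(60 + 132) = 135*192 = 25920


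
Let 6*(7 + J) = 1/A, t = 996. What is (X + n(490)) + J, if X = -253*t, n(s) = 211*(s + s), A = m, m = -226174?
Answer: -61358744461/1357044 ≈ -45215.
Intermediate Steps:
A = -226174
n(s) = 422*s (n(s) = 211*(2*s) = 422*s)
J = -9499309/1357044 (J = -7 + (⅙)/(-226174) = -7 + (⅙)*(-1/226174) = -7 - 1/1357044 = -9499309/1357044 ≈ -7.0000)
X = -251988 (X = -253*996 = -251988)
(X + n(490)) + J = (-251988 + 422*490) - 9499309/1357044 = (-251988 + 206780) - 9499309/1357044 = -45208 - 9499309/1357044 = -61358744461/1357044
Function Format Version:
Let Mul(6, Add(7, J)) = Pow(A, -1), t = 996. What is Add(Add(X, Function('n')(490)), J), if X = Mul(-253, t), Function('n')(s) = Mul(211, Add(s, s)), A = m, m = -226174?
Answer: Rational(-61358744461, 1357044) ≈ -45215.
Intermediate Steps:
A = -226174
Function('n')(s) = Mul(422, s) (Function('n')(s) = Mul(211, Mul(2, s)) = Mul(422, s))
J = Rational(-9499309, 1357044) (J = Add(-7, Mul(Rational(1, 6), Pow(-226174, -1))) = Add(-7, Mul(Rational(1, 6), Rational(-1, 226174))) = Add(-7, Rational(-1, 1357044)) = Rational(-9499309, 1357044) ≈ -7.0000)
X = -251988 (X = Mul(-253, 996) = -251988)
Add(Add(X, Function('n')(490)), J) = Add(Add(-251988, Mul(422, 490)), Rational(-9499309, 1357044)) = Add(Add(-251988, 206780), Rational(-9499309, 1357044)) = Add(-45208, Rational(-9499309, 1357044)) = Rational(-61358744461, 1357044)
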